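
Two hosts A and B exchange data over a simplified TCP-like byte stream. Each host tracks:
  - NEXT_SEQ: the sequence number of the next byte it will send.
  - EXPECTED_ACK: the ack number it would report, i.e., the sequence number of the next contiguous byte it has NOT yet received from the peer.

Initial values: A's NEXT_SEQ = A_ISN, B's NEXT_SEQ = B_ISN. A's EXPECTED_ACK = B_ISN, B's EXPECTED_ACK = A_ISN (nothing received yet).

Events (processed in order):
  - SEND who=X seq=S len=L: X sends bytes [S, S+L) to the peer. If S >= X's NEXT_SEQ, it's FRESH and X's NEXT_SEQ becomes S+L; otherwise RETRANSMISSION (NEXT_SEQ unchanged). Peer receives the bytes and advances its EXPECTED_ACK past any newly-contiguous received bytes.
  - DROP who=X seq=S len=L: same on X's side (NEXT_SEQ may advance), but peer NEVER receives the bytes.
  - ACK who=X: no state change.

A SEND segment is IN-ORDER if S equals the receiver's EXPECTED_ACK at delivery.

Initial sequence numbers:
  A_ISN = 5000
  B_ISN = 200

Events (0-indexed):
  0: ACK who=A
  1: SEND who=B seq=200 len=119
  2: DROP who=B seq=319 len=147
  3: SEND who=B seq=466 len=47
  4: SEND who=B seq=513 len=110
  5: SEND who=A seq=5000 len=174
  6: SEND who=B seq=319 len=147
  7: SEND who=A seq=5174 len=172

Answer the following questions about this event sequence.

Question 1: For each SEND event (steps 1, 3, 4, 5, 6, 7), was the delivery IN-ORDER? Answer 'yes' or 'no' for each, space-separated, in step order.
Step 1: SEND seq=200 -> in-order
Step 3: SEND seq=466 -> out-of-order
Step 4: SEND seq=513 -> out-of-order
Step 5: SEND seq=5000 -> in-order
Step 6: SEND seq=319 -> in-order
Step 7: SEND seq=5174 -> in-order

Answer: yes no no yes yes yes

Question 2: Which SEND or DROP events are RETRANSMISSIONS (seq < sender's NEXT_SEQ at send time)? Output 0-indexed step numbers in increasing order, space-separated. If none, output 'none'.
Answer: 6

Derivation:
Step 1: SEND seq=200 -> fresh
Step 2: DROP seq=319 -> fresh
Step 3: SEND seq=466 -> fresh
Step 4: SEND seq=513 -> fresh
Step 5: SEND seq=5000 -> fresh
Step 6: SEND seq=319 -> retransmit
Step 7: SEND seq=5174 -> fresh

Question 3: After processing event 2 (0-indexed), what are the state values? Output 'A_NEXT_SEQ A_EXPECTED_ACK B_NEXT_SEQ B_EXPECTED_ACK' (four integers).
After event 0: A_seq=5000 A_ack=200 B_seq=200 B_ack=5000
After event 1: A_seq=5000 A_ack=319 B_seq=319 B_ack=5000
After event 2: A_seq=5000 A_ack=319 B_seq=466 B_ack=5000

5000 319 466 5000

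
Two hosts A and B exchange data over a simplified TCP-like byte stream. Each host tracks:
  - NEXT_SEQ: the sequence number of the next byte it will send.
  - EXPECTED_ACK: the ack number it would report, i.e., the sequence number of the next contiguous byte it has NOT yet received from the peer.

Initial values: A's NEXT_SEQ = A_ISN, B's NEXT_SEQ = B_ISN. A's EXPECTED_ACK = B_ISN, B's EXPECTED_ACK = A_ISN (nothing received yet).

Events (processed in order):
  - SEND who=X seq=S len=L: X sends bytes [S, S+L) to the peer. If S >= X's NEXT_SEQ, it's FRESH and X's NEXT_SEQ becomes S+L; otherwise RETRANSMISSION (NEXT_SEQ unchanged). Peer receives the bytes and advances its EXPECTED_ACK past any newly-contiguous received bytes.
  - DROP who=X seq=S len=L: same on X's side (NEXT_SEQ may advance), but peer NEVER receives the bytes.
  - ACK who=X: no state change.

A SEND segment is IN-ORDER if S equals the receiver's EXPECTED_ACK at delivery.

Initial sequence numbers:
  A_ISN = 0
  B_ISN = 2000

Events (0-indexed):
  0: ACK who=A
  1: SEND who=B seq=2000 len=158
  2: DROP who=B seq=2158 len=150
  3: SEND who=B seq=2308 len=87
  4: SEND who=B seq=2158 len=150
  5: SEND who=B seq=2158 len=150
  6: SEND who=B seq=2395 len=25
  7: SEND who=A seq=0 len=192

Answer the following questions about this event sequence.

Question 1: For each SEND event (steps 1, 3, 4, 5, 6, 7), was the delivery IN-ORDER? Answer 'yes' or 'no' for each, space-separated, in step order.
Answer: yes no yes no yes yes

Derivation:
Step 1: SEND seq=2000 -> in-order
Step 3: SEND seq=2308 -> out-of-order
Step 4: SEND seq=2158 -> in-order
Step 5: SEND seq=2158 -> out-of-order
Step 6: SEND seq=2395 -> in-order
Step 7: SEND seq=0 -> in-order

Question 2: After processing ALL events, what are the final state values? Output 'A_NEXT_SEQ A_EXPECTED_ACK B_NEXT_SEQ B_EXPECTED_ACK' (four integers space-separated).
After event 0: A_seq=0 A_ack=2000 B_seq=2000 B_ack=0
After event 1: A_seq=0 A_ack=2158 B_seq=2158 B_ack=0
After event 2: A_seq=0 A_ack=2158 B_seq=2308 B_ack=0
After event 3: A_seq=0 A_ack=2158 B_seq=2395 B_ack=0
After event 4: A_seq=0 A_ack=2395 B_seq=2395 B_ack=0
After event 5: A_seq=0 A_ack=2395 B_seq=2395 B_ack=0
After event 6: A_seq=0 A_ack=2420 B_seq=2420 B_ack=0
After event 7: A_seq=192 A_ack=2420 B_seq=2420 B_ack=192

Answer: 192 2420 2420 192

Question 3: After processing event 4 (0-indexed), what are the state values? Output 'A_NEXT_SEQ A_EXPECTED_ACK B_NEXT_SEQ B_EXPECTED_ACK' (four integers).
After event 0: A_seq=0 A_ack=2000 B_seq=2000 B_ack=0
After event 1: A_seq=0 A_ack=2158 B_seq=2158 B_ack=0
After event 2: A_seq=0 A_ack=2158 B_seq=2308 B_ack=0
After event 3: A_seq=0 A_ack=2158 B_seq=2395 B_ack=0
After event 4: A_seq=0 A_ack=2395 B_seq=2395 B_ack=0

0 2395 2395 0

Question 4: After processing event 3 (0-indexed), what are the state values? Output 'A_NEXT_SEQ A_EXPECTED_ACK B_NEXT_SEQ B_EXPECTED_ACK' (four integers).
After event 0: A_seq=0 A_ack=2000 B_seq=2000 B_ack=0
After event 1: A_seq=0 A_ack=2158 B_seq=2158 B_ack=0
After event 2: A_seq=0 A_ack=2158 B_seq=2308 B_ack=0
After event 3: A_seq=0 A_ack=2158 B_seq=2395 B_ack=0

0 2158 2395 0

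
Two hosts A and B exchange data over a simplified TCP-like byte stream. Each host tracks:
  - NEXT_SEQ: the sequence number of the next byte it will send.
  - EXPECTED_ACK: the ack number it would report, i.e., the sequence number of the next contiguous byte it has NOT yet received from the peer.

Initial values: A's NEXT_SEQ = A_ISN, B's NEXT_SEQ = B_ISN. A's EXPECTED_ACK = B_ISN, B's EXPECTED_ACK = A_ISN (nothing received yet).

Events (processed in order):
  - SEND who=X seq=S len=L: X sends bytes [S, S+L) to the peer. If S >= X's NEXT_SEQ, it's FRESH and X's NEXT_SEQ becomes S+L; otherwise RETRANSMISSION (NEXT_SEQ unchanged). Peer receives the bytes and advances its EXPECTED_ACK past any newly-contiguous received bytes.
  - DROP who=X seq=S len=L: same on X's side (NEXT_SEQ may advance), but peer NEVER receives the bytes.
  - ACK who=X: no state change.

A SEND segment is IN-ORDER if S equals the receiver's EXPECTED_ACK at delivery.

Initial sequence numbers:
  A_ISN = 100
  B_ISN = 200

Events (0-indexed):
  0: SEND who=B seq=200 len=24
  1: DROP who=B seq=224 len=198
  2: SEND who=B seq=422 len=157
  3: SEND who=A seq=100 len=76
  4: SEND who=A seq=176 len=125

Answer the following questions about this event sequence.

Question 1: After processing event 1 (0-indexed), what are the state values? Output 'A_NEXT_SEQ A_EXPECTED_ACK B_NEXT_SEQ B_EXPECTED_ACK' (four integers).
After event 0: A_seq=100 A_ack=224 B_seq=224 B_ack=100
After event 1: A_seq=100 A_ack=224 B_seq=422 B_ack=100

100 224 422 100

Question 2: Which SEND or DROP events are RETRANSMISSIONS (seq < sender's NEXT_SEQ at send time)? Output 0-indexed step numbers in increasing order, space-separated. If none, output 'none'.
Answer: none

Derivation:
Step 0: SEND seq=200 -> fresh
Step 1: DROP seq=224 -> fresh
Step 2: SEND seq=422 -> fresh
Step 3: SEND seq=100 -> fresh
Step 4: SEND seq=176 -> fresh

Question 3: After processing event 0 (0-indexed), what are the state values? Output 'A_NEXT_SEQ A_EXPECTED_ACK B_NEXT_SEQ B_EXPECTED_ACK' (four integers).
After event 0: A_seq=100 A_ack=224 B_seq=224 B_ack=100

100 224 224 100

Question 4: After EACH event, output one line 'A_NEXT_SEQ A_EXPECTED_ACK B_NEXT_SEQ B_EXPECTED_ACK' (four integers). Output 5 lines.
100 224 224 100
100 224 422 100
100 224 579 100
176 224 579 176
301 224 579 301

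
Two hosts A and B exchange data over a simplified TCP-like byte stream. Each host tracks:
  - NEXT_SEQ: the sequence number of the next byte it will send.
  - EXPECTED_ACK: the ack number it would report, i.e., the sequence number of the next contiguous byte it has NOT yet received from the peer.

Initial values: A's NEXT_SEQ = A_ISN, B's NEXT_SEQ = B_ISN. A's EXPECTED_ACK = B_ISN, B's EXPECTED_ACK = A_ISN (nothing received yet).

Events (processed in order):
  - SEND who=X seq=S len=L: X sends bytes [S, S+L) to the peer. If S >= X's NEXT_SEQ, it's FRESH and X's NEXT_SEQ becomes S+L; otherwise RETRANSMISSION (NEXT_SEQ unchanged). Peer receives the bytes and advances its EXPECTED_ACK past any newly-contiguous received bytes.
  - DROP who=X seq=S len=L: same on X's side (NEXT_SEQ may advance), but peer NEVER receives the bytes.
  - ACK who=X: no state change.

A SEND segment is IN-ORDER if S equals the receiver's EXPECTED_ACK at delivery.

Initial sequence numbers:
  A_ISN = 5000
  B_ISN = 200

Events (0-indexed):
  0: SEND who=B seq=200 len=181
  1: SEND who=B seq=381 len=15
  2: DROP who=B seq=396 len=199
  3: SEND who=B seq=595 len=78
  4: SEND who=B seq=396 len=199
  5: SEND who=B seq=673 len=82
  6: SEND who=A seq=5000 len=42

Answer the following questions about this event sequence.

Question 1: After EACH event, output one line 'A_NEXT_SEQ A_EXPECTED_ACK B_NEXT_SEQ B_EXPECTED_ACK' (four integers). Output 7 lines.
5000 381 381 5000
5000 396 396 5000
5000 396 595 5000
5000 396 673 5000
5000 673 673 5000
5000 755 755 5000
5042 755 755 5042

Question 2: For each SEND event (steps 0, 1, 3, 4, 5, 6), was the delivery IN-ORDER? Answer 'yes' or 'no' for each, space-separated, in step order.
Step 0: SEND seq=200 -> in-order
Step 1: SEND seq=381 -> in-order
Step 3: SEND seq=595 -> out-of-order
Step 4: SEND seq=396 -> in-order
Step 5: SEND seq=673 -> in-order
Step 6: SEND seq=5000 -> in-order

Answer: yes yes no yes yes yes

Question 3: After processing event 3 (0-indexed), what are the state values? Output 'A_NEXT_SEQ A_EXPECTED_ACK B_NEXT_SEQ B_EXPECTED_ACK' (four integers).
After event 0: A_seq=5000 A_ack=381 B_seq=381 B_ack=5000
After event 1: A_seq=5000 A_ack=396 B_seq=396 B_ack=5000
After event 2: A_seq=5000 A_ack=396 B_seq=595 B_ack=5000
After event 3: A_seq=5000 A_ack=396 B_seq=673 B_ack=5000

5000 396 673 5000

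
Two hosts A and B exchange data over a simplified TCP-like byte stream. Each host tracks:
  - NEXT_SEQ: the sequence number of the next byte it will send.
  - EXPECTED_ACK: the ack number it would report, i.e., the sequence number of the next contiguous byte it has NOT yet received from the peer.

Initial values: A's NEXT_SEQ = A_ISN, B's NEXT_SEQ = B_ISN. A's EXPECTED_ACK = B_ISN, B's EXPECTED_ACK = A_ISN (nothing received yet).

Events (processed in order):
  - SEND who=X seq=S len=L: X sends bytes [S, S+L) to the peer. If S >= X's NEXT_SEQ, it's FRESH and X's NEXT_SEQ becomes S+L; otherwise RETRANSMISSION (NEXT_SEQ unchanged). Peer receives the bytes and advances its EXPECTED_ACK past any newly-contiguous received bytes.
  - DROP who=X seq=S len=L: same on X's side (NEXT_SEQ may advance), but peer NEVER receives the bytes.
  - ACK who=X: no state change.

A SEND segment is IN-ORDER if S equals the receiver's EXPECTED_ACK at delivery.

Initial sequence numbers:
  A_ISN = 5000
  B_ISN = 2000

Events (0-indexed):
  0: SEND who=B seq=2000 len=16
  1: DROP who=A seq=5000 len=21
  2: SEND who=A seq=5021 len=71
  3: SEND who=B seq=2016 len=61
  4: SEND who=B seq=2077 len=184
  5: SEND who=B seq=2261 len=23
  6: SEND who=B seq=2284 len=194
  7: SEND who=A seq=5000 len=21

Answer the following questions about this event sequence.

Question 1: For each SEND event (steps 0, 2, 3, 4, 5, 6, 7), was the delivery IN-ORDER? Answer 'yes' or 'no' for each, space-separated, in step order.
Answer: yes no yes yes yes yes yes

Derivation:
Step 0: SEND seq=2000 -> in-order
Step 2: SEND seq=5021 -> out-of-order
Step 3: SEND seq=2016 -> in-order
Step 4: SEND seq=2077 -> in-order
Step 5: SEND seq=2261 -> in-order
Step 6: SEND seq=2284 -> in-order
Step 7: SEND seq=5000 -> in-order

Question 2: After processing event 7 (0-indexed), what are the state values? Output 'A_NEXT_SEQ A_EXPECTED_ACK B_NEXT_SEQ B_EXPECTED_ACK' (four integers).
After event 0: A_seq=5000 A_ack=2016 B_seq=2016 B_ack=5000
After event 1: A_seq=5021 A_ack=2016 B_seq=2016 B_ack=5000
After event 2: A_seq=5092 A_ack=2016 B_seq=2016 B_ack=5000
After event 3: A_seq=5092 A_ack=2077 B_seq=2077 B_ack=5000
After event 4: A_seq=5092 A_ack=2261 B_seq=2261 B_ack=5000
After event 5: A_seq=5092 A_ack=2284 B_seq=2284 B_ack=5000
After event 6: A_seq=5092 A_ack=2478 B_seq=2478 B_ack=5000
After event 7: A_seq=5092 A_ack=2478 B_seq=2478 B_ack=5092

5092 2478 2478 5092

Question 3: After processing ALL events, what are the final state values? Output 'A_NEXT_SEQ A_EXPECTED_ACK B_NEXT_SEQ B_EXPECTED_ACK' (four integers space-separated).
Answer: 5092 2478 2478 5092

Derivation:
After event 0: A_seq=5000 A_ack=2016 B_seq=2016 B_ack=5000
After event 1: A_seq=5021 A_ack=2016 B_seq=2016 B_ack=5000
After event 2: A_seq=5092 A_ack=2016 B_seq=2016 B_ack=5000
After event 3: A_seq=5092 A_ack=2077 B_seq=2077 B_ack=5000
After event 4: A_seq=5092 A_ack=2261 B_seq=2261 B_ack=5000
After event 5: A_seq=5092 A_ack=2284 B_seq=2284 B_ack=5000
After event 6: A_seq=5092 A_ack=2478 B_seq=2478 B_ack=5000
After event 7: A_seq=5092 A_ack=2478 B_seq=2478 B_ack=5092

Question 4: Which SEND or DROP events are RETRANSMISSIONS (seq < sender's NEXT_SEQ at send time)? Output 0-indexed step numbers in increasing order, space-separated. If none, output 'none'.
Step 0: SEND seq=2000 -> fresh
Step 1: DROP seq=5000 -> fresh
Step 2: SEND seq=5021 -> fresh
Step 3: SEND seq=2016 -> fresh
Step 4: SEND seq=2077 -> fresh
Step 5: SEND seq=2261 -> fresh
Step 6: SEND seq=2284 -> fresh
Step 7: SEND seq=5000 -> retransmit

Answer: 7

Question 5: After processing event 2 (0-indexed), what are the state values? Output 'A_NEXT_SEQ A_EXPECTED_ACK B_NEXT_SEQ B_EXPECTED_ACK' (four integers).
After event 0: A_seq=5000 A_ack=2016 B_seq=2016 B_ack=5000
After event 1: A_seq=5021 A_ack=2016 B_seq=2016 B_ack=5000
After event 2: A_seq=5092 A_ack=2016 B_seq=2016 B_ack=5000

5092 2016 2016 5000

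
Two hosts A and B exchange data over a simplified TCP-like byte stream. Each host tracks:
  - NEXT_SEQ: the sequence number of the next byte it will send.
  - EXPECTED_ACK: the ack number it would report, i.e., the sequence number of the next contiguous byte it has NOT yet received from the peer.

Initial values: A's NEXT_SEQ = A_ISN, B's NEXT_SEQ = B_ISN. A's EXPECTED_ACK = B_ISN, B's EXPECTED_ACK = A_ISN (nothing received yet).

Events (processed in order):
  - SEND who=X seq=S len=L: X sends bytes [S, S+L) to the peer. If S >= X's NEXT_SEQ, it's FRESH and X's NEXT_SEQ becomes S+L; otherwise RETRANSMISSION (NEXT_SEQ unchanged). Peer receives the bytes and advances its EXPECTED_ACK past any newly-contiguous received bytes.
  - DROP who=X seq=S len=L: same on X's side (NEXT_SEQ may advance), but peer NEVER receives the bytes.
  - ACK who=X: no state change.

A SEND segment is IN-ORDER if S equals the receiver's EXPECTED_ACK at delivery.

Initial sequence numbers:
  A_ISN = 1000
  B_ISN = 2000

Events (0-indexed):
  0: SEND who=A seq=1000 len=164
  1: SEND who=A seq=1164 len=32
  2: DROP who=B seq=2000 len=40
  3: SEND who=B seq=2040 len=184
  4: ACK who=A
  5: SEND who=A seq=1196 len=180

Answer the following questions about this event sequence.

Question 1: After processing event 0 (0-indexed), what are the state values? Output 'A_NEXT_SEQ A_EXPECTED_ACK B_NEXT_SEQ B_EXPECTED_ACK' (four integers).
After event 0: A_seq=1164 A_ack=2000 B_seq=2000 B_ack=1164

1164 2000 2000 1164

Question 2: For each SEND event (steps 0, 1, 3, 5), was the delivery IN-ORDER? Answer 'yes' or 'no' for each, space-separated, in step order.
Answer: yes yes no yes

Derivation:
Step 0: SEND seq=1000 -> in-order
Step 1: SEND seq=1164 -> in-order
Step 3: SEND seq=2040 -> out-of-order
Step 5: SEND seq=1196 -> in-order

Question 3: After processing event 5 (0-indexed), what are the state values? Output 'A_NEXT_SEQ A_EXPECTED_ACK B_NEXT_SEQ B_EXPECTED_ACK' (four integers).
After event 0: A_seq=1164 A_ack=2000 B_seq=2000 B_ack=1164
After event 1: A_seq=1196 A_ack=2000 B_seq=2000 B_ack=1196
After event 2: A_seq=1196 A_ack=2000 B_seq=2040 B_ack=1196
After event 3: A_seq=1196 A_ack=2000 B_seq=2224 B_ack=1196
After event 4: A_seq=1196 A_ack=2000 B_seq=2224 B_ack=1196
After event 5: A_seq=1376 A_ack=2000 B_seq=2224 B_ack=1376

1376 2000 2224 1376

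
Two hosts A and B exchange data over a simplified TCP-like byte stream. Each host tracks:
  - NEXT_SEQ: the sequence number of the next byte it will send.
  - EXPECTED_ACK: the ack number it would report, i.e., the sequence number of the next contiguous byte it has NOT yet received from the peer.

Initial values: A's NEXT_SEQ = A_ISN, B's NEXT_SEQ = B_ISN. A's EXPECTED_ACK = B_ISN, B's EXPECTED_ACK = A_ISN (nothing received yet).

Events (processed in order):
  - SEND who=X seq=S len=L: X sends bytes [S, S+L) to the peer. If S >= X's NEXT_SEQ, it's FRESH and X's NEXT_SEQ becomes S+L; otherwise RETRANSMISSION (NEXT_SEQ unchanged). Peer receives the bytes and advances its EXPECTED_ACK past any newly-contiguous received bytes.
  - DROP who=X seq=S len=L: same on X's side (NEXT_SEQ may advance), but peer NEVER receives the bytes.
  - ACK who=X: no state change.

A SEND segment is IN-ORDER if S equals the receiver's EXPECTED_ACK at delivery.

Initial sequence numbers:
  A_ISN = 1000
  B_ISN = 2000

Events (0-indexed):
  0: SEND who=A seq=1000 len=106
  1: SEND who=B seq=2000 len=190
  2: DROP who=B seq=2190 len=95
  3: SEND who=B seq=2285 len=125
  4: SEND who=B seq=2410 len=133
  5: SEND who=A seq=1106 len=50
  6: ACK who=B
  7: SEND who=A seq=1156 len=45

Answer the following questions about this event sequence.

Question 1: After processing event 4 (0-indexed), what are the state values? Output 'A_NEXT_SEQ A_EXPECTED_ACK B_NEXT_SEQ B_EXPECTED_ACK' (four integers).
After event 0: A_seq=1106 A_ack=2000 B_seq=2000 B_ack=1106
After event 1: A_seq=1106 A_ack=2190 B_seq=2190 B_ack=1106
After event 2: A_seq=1106 A_ack=2190 B_seq=2285 B_ack=1106
After event 3: A_seq=1106 A_ack=2190 B_seq=2410 B_ack=1106
After event 4: A_seq=1106 A_ack=2190 B_seq=2543 B_ack=1106

1106 2190 2543 1106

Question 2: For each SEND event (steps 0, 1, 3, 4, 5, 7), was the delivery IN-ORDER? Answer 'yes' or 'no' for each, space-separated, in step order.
Answer: yes yes no no yes yes

Derivation:
Step 0: SEND seq=1000 -> in-order
Step 1: SEND seq=2000 -> in-order
Step 3: SEND seq=2285 -> out-of-order
Step 4: SEND seq=2410 -> out-of-order
Step 5: SEND seq=1106 -> in-order
Step 7: SEND seq=1156 -> in-order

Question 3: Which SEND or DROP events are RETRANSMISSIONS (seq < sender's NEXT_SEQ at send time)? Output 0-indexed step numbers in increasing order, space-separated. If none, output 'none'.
Answer: none

Derivation:
Step 0: SEND seq=1000 -> fresh
Step 1: SEND seq=2000 -> fresh
Step 2: DROP seq=2190 -> fresh
Step 3: SEND seq=2285 -> fresh
Step 4: SEND seq=2410 -> fresh
Step 5: SEND seq=1106 -> fresh
Step 7: SEND seq=1156 -> fresh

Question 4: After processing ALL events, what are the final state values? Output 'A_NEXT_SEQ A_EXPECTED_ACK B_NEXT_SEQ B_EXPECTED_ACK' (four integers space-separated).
After event 0: A_seq=1106 A_ack=2000 B_seq=2000 B_ack=1106
After event 1: A_seq=1106 A_ack=2190 B_seq=2190 B_ack=1106
After event 2: A_seq=1106 A_ack=2190 B_seq=2285 B_ack=1106
After event 3: A_seq=1106 A_ack=2190 B_seq=2410 B_ack=1106
After event 4: A_seq=1106 A_ack=2190 B_seq=2543 B_ack=1106
After event 5: A_seq=1156 A_ack=2190 B_seq=2543 B_ack=1156
After event 6: A_seq=1156 A_ack=2190 B_seq=2543 B_ack=1156
After event 7: A_seq=1201 A_ack=2190 B_seq=2543 B_ack=1201

Answer: 1201 2190 2543 1201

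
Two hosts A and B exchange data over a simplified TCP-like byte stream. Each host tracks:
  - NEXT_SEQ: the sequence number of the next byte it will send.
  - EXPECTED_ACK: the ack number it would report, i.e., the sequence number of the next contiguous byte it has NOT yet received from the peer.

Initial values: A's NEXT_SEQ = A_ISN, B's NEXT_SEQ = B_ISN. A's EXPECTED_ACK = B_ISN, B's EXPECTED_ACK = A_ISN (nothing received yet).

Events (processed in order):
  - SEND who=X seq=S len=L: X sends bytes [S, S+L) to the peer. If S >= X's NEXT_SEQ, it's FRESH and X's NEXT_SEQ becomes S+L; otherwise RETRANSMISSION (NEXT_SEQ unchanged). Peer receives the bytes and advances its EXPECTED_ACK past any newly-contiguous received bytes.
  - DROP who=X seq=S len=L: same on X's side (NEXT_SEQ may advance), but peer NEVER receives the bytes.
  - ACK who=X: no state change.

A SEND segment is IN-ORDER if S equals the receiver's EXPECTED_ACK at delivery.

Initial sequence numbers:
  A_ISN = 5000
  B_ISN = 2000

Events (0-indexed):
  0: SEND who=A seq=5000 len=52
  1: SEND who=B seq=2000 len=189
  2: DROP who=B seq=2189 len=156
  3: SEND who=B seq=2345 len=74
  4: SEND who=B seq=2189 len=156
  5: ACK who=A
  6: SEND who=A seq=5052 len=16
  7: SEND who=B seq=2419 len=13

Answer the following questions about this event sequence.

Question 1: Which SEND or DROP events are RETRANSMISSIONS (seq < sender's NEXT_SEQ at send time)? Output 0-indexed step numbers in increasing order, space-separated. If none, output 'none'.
Step 0: SEND seq=5000 -> fresh
Step 1: SEND seq=2000 -> fresh
Step 2: DROP seq=2189 -> fresh
Step 3: SEND seq=2345 -> fresh
Step 4: SEND seq=2189 -> retransmit
Step 6: SEND seq=5052 -> fresh
Step 7: SEND seq=2419 -> fresh

Answer: 4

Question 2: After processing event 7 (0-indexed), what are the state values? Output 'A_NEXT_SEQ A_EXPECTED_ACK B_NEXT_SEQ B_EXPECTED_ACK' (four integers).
After event 0: A_seq=5052 A_ack=2000 B_seq=2000 B_ack=5052
After event 1: A_seq=5052 A_ack=2189 B_seq=2189 B_ack=5052
After event 2: A_seq=5052 A_ack=2189 B_seq=2345 B_ack=5052
After event 3: A_seq=5052 A_ack=2189 B_seq=2419 B_ack=5052
After event 4: A_seq=5052 A_ack=2419 B_seq=2419 B_ack=5052
After event 5: A_seq=5052 A_ack=2419 B_seq=2419 B_ack=5052
After event 6: A_seq=5068 A_ack=2419 B_seq=2419 B_ack=5068
After event 7: A_seq=5068 A_ack=2432 B_seq=2432 B_ack=5068

5068 2432 2432 5068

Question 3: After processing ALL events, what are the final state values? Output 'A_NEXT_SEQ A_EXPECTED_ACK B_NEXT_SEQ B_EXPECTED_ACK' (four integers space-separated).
After event 0: A_seq=5052 A_ack=2000 B_seq=2000 B_ack=5052
After event 1: A_seq=5052 A_ack=2189 B_seq=2189 B_ack=5052
After event 2: A_seq=5052 A_ack=2189 B_seq=2345 B_ack=5052
After event 3: A_seq=5052 A_ack=2189 B_seq=2419 B_ack=5052
After event 4: A_seq=5052 A_ack=2419 B_seq=2419 B_ack=5052
After event 5: A_seq=5052 A_ack=2419 B_seq=2419 B_ack=5052
After event 6: A_seq=5068 A_ack=2419 B_seq=2419 B_ack=5068
After event 7: A_seq=5068 A_ack=2432 B_seq=2432 B_ack=5068

Answer: 5068 2432 2432 5068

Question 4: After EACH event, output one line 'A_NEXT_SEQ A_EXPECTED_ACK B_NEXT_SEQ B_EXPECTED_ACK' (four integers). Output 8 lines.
5052 2000 2000 5052
5052 2189 2189 5052
5052 2189 2345 5052
5052 2189 2419 5052
5052 2419 2419 5052
5052 2419 2419 5052
5068 2419 2419 5068
5068 2432 2432 5068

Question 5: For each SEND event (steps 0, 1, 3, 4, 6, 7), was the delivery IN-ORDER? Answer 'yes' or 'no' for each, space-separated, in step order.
Step 0: SEND seq=5000 -> in-order
Step 1: SEND seq=2000 -> in-order
Step 3: SEND seq=2345 -> out-of-order
Step 4: SEND seq=2189 -> in-order
Step 6: SEND seq=5052 -> in-order
Step 7: SEND seq=2419 -> in-order

Answer: yes yes no yes yes yes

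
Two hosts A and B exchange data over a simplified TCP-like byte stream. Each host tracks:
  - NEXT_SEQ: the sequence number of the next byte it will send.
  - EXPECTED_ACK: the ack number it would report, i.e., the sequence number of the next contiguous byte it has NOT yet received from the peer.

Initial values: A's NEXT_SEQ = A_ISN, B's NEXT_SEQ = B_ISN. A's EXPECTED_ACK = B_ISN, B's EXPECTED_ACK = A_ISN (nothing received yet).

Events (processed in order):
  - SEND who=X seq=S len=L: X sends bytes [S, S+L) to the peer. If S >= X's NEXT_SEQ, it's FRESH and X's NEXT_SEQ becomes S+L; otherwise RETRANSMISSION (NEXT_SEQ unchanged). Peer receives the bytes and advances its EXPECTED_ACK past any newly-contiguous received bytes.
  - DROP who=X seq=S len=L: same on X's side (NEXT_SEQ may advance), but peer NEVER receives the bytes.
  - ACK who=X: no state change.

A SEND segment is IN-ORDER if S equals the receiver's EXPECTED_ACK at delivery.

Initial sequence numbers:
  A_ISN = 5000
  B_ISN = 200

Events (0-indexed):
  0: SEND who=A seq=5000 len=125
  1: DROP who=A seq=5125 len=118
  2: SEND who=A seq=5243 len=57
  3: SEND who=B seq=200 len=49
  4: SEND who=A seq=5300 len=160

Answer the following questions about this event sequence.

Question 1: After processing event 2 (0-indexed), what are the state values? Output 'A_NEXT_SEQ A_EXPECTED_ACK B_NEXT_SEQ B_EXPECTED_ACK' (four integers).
After event 0: A_seq=5125 A_ack=200 B_seq=200 B_ack=5125
After event 1: A_seq=5243 A_ack=200 B_seq=200 B_ack=5125
After event 2: A_seq=5300 A_ack=200 B_seq=200 B_ack=5125

5300 200 200 5125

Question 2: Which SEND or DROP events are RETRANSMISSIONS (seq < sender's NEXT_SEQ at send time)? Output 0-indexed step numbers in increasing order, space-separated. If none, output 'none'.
Step 0: SEND seq=5000 -> fresh
Step 1: DROP seq=5125 -> fresh
Step 2: SEND seq=5243 -> fresh
Step 3: SEND seq=200 -> fresh
Step 4: SEND seq=5300 -> fresh

Answer: none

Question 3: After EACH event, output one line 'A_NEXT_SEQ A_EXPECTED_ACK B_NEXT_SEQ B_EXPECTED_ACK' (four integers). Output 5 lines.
5125 200 200 5125
5243 200 200 5125
5300 200 200 5125
5300 249 249 5125
5460 249 249 5125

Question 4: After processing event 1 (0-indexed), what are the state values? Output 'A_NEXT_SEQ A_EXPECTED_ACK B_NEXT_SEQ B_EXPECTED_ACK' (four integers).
After event 0: A_seq=5125 A_ack=200 B_seq=200 B_ack=5125
After event 1: A_seq=5243 A_ack=200 B_seq=200 B_ack=5125

5243 200 200 5125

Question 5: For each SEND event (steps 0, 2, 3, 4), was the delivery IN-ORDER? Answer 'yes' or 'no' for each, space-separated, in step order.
Step 0: SEND seq=5000 -> in-order
Step 2: SEND seq=5243 -> out-of-order
Step 3: SEND seq=200 -> in-order
Step 4: SEND seq=5300 -> out-of-order

Answer: yes no yes no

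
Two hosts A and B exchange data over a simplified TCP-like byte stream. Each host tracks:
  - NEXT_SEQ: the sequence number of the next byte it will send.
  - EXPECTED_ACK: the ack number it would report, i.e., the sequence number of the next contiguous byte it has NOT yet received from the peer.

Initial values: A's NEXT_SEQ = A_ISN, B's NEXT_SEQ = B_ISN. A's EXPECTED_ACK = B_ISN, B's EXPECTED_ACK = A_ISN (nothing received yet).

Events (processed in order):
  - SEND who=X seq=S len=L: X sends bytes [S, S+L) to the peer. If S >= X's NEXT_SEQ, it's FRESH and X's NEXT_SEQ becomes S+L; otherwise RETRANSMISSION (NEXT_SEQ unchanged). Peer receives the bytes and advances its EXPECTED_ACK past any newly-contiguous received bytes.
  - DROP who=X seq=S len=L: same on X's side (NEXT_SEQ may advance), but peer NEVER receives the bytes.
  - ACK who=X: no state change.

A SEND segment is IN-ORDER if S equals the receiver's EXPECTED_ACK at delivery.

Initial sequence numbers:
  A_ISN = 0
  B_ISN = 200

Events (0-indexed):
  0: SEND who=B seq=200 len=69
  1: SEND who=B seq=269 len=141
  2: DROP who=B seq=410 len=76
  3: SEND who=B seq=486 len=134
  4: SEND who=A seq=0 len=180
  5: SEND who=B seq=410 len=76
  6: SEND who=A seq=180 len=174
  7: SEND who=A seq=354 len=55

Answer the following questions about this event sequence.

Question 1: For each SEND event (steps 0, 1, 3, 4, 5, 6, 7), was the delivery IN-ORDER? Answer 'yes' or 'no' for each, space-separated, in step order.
Answer: yes yes no yes yes yes yes

Derivation:
Step 0: SEND seq=200 -> in-order
Step 1: SEND seq=269 -> in-order
Step 3: SEND seq=486 -> out-of-order
Step 4: SEND seq=0 -> in-order
Step 5: SEND seq=410 -> in-order
Step 6: SEND seq=180 -> in-order
Step 7: SEND seq=354 -> in-order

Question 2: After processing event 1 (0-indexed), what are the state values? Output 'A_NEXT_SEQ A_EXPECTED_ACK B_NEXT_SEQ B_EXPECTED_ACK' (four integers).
After event 0: A_seq=0 A_ack=269 B_seq=269 B_ack=0
After event 1: A_seq=0 A_ack=410 B_seq=410 B_ack=0

0 410 410 0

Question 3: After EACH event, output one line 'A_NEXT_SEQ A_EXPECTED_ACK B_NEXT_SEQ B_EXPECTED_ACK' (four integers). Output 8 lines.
0 269 269 0
0 410 410 0
0 410 486 0
0 410 620 0
180 410 620 180
180 620 620 180
354 620 620 354
409 620 620 409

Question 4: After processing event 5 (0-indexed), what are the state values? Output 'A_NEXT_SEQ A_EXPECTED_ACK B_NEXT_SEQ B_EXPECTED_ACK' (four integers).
After event 0: A_seq=0 A_ack=269 B_seq=269 B_ack=0
After event 1: A_seq=0 A_ack=410 B_seq=410 B_ack=0
After event 2: A_seq=0 A_ack=410 B_seq=486 B_ack=0
After event 3: A_seq=0 A_ack=410 B_seq=620 B_ack=0
After event 4: A_seq=180 A_ack=410 B_seq=620 B_ack=180
After event 5: A_seq=180 A_ack=620 B_seq=620 B_ack=180

180 620 620 180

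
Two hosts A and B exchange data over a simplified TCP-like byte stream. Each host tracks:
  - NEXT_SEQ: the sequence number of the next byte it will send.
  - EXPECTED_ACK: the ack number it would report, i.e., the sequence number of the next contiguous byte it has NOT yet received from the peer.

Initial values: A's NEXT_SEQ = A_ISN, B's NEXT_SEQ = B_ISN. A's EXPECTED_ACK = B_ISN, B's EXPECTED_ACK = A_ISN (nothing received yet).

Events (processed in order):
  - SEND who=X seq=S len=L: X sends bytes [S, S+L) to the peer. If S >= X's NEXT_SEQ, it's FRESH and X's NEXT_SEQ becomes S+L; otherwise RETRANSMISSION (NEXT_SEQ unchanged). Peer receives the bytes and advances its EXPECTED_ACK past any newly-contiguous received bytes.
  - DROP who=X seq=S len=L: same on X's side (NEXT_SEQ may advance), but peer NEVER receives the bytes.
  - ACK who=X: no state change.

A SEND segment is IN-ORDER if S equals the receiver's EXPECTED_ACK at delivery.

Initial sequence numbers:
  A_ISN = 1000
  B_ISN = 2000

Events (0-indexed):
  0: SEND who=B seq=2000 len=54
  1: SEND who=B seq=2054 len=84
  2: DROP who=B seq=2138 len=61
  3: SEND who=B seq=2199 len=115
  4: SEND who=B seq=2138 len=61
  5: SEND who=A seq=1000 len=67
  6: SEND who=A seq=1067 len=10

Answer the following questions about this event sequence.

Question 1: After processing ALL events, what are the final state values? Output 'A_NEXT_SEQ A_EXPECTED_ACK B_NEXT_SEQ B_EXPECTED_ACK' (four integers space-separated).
Answer: 1077 2314 2314 1077

Derivation:
After event 0: A_seq=1000 A_ack=2054 B_seq=2054 B_ack=1000
After event 1: A_seq=1000 A_ack=2138 B_seq=2138 B_ack=1000
After event 2: A_seq=1000 A_ack=2138 B_seq=2199 B_ack=1000
After event 3: A_seq=1000 A_ack=2138 B_seq=2314 B_ack=1000
After event 4: A_seq=1000 A_ack=2314 B_seq=2314 B_ack=1000
After event 5: A_seq=1067 A_ack=2314 B_seq=2314 B_ack=1067
After event 6: A_seq=1077 A_ack=2314 B_seq=2314 B_ack=1077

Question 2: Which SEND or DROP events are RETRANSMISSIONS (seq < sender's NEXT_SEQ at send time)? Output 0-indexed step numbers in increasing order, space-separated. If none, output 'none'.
Answer: 4

Derivation:
Step 0: SEND seq=2000 -> fresh
Step 1: SEND seq=2054 -> fresh
Step 2: DROP seq=2138 -> fresh
Step 3: SEND seq=2199 -> fresh
Step 4: SEND seq=2138 -> retransmit
Step 5: SEND seq=1000 -> fresh
Step 6: SEND seq=1067 -> fresh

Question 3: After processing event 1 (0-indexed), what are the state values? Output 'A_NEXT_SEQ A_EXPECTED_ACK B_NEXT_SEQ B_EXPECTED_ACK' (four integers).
After event 0: A_seq=1000 A_ack=2054 B_seq=2054 B_ack=1000
After event 1: A_seq=1000 A_ack=2138 B_seq=2138 B_ack=1000

1000 2138 2138 1000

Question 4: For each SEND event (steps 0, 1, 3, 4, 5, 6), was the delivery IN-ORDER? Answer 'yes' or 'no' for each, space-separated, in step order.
Step 0: SEND seq=2000 -> in-order
Step 1: SEND seq=2054 -> in-order
Step 3: SEND seq=2199 -> out-of-order
Step 4: SEND seq=2138 -> in-order
Step 5: SEND seq=1000 -> in-order
Step 6: SEND seq=1067 -> in-order

Answer: yes yes no yes yes yes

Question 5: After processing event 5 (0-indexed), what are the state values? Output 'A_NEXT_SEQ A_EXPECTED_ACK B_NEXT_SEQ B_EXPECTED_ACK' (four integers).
After event 0: A_seq=1000 A_ack=2054 B_seq=2054 B_ack=1000
After event 1: A_seq=1000 A_ack=2138 B_seq=2138 B_ack=1000
After event 2: A_seq=1000 A_ack=2138 B_seq=2199 B_ack=1000
After event 3: A_seq=1000 A_ack=2138 B_seq=2314 B_ack=1000
After event 4: A_seq=1000 A_ack=2314 B_seq=2314 B_ack=1000
After event 5: A_seq=1067 A_ack=2314 B_seq=2314 B_ack=1067

1067 2314 2314 1067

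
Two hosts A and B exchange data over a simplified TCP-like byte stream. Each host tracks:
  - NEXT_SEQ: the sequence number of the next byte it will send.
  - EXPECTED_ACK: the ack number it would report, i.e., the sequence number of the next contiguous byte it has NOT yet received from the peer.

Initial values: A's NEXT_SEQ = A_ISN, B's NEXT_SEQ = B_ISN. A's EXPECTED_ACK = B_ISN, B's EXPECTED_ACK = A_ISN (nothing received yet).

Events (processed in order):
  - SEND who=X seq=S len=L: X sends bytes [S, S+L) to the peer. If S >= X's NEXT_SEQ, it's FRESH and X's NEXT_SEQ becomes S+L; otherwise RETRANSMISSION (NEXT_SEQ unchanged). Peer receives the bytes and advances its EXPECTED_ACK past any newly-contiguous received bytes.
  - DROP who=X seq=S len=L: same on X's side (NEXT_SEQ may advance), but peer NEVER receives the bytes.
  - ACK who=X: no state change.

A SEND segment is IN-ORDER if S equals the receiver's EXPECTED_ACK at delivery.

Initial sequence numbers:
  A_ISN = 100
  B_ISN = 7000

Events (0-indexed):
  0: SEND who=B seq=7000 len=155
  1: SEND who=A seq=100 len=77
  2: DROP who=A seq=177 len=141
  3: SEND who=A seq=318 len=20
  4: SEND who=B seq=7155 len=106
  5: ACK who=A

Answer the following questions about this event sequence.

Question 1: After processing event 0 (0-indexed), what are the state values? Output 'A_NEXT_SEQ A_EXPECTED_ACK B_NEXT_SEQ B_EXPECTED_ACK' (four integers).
After event 0: A_seq=100 A_ack=7155 B_seq=7155 B_ack=100

100 7155 7155 100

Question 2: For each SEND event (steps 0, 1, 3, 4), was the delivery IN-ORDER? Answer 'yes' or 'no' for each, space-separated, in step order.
Answer: yes yes no yes

Derivation:
Step 0: SEND seq=7000 -> in-order
Step 1: SEND seq=100 -> in-order
Step 3: SEND seq=318 -> out-of-order
Step 4: SEND seq=7155 -> in-order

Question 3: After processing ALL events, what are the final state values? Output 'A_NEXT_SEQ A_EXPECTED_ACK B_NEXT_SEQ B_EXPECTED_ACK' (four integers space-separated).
Answer: 338 7261 7261 177

Derivation:
After event 0: A_seq=100 A_ack=7155 B_seq=7155 B_ack=100
After event 1: A_seq=177 A_ack=7155 B_seq=7155 B_ack=177
After event 2: A_seq=318 A_ack=7155 B_seq=7155 B_ack=177
After event 3: A_seq=338 A_ack=7155 B_seq=7155 B_ack=177
After event 4: A_seq=338 A_ack=7261 B_seq=7261 B_ack=177
After event 5: A_seq=338 A_ack=7261 B_seq=7261 B_ack=177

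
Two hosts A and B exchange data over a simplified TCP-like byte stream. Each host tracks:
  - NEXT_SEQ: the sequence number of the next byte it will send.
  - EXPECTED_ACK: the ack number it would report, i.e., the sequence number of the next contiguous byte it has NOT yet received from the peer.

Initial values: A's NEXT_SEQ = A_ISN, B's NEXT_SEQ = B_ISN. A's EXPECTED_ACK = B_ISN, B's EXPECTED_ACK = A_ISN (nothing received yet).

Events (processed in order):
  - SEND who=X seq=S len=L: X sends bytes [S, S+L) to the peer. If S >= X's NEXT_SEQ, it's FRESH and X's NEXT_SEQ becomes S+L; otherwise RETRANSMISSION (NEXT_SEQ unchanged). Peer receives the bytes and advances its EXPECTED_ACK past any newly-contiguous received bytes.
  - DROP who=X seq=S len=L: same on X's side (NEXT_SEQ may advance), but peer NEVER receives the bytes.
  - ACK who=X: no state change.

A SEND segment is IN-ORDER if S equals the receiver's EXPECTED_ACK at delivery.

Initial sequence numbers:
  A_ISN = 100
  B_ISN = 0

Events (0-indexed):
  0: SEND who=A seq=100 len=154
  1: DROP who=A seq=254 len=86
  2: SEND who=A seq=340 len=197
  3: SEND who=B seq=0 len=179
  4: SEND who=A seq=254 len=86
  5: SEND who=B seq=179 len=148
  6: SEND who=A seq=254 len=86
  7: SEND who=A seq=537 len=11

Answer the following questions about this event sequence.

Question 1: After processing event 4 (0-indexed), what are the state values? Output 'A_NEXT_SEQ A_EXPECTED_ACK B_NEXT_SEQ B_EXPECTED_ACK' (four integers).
After event 0: A_seq=254 A_ack=0 B_seq=0 B_ack=254
After event 1: A_seq=340 A_ack=0 B_seq=0 B_ack=254
After event 2: A_seq=537 A_ack=0 B_seq=0 B_ack=254
After event 3: A_seq=537 A_ack=179 B_seq=179 B_ack=254
After event 4: A_seq=537 A_ack=179 B_seq=179 B_ack=537

537 179 179 537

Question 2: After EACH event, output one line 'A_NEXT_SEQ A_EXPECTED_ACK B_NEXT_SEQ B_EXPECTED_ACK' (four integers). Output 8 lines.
254 0 0 254
340 0 0 254
537 0 0 254
537 179 179 254
537 179 179 537
537 327 327 537
537 327 327 537
548 327 327 548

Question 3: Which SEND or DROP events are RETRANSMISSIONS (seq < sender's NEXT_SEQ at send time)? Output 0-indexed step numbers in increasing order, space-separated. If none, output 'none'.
Answer: 4 6

Derivation:
Step 0: SEND seq=100 -> fresh
Step 1: DROP seq=254 -> fresh
Step 2: SEND seq=340 -> fresh
Step 3: SEND seq=0 -> fresh
Step 4: SEND seq=254 -> retransmit
Step 5: SEND seq=179 -> fresh
Step 6: SEND seq=254 -> retransmit
Step 7: SEND seq=537 -> fresh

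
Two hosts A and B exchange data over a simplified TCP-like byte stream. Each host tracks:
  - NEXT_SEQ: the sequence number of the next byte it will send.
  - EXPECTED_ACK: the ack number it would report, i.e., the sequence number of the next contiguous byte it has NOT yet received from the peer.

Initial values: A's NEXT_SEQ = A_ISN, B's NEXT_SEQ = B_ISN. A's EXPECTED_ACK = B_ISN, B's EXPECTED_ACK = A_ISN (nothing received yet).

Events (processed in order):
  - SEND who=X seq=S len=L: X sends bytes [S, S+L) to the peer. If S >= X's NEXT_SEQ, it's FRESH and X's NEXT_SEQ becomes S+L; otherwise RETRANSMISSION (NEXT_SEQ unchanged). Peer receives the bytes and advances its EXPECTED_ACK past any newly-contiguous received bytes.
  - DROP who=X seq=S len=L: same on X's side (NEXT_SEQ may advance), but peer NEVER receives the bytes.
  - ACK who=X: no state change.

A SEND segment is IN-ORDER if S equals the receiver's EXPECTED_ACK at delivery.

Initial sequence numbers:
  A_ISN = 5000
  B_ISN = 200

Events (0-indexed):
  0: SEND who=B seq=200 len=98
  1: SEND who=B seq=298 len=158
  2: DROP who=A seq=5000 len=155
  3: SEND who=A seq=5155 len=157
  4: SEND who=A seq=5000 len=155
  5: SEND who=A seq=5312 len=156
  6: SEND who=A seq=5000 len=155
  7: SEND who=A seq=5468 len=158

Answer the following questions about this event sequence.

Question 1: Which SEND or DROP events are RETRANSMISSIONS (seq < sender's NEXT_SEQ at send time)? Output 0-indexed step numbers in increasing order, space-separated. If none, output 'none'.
Answer: 4 6

Derivation:
Step 0: SEND seq=200 -> fresh
Step 1: SEND seq=298 -> fresh
Step 2: DROP seq=5000 -> fresh
Step 3: SEND seq=5155 -> fresh
Step 4: SEND seq=5000 -> retransmit
Step 5: SEND seq=5312 -> fresh
Step 6: SEND seq=5000 -> retransmit
Step 7: SEND seq=5468 -> fresh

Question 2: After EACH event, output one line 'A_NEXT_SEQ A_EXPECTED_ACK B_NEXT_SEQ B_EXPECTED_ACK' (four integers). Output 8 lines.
5000 298 298 5000
5000 456 456 5000
5155 456 456 5000
5312 456 456 5000
5312 456 456 5312
5468 456 456 5468
5468 456 456 5468
5626 456 456 5626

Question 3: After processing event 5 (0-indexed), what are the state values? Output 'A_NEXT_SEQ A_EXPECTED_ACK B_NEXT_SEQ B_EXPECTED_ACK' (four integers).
After event 0: A_seq=5000 A_ack=298 B_seq=298 B_ack=5000
After event 1: A_seq=5000 A_ack=456 B_seq=456 B_ack=5000
After event 2: A_seq=5155 A_ack=456 B_seq=456 B_ack=5000
After event 3: A_seq=5312 A_ack=456 B_seq=456 B_ack=5000
After event 4: A_seq=5312 A_ack=456 B_seq=456 B_ack=5312
After event 5: A_seq=5468 A_ack=456 B_seq=456 B_ack=5468

5468 456 456 5468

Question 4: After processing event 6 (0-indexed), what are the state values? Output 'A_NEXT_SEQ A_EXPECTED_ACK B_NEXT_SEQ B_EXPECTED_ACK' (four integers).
After event 0: A_seq=5000 A_ack=298 B_seq=298 B_ack=5000
After event 1: A_seq=5000 A_ack=456 B_seq=456 B_ack=5000
After event 2: A_seq=5155 A_ack=456 B_seq=456 B_ack=5000
After event 3: A_seq=5312 A_ack=456 B_seq=456 B_ack=5000
After event 4: A_seq=5312 A_ack=456 B_seq=456 B_ack=5312
After event 5: A_seq=5468 A_ack=456 B_seq=456 B_ack=5468
After event 6: A_seq=5468 A_ack=456 B_seq=456 B_ack=5468

5468 456 456 5468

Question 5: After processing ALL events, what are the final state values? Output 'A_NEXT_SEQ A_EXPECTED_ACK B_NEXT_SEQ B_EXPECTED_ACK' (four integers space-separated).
Answer: 5626 456 456 5626

Derivation:
After event 0: A_seq=5000 A_ack=298 B_seq=298 B_ack=5000
After event 1: A_seq=5000 A_ack=456 B_seq=456 B_ack=5000
After event 2: A_seq=5155 A_ack=456 B_seq=456 B_ack=5000
After event 3: A_seq=5312 A_ack=456 B_seq=456 B_ack=5000
After event 4: A_seq=5312 A_ack=456 B_seq=456 B_ack=5312
After event 5: A_seq=5468 A_ack=456 B_seq=456 B_ack=5468
After event 6: A_seq=5468 A_ack=456 B_seq=456 B_ack=5468
After event 7: A_seq=5626 A_ack=456 B_seq=456 B_ack=5626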